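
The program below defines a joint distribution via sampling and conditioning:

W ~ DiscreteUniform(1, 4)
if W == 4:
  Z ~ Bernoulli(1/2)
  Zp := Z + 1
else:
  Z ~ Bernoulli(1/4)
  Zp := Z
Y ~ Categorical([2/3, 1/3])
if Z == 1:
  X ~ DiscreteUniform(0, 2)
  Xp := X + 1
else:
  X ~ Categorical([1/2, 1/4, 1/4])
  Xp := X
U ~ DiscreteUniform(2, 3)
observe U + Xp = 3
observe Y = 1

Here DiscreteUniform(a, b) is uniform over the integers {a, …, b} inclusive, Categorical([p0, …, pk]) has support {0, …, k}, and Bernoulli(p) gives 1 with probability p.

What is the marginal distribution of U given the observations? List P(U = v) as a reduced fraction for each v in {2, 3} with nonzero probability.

Enumerate traces; 12 have nonzero weight after conditioning:
  (W=1, Z=0, Y=1, X=0, U=3) weight 1/64
  (W=1, Z=0, Y=1, X=1, U=2) weight 1/128
  (W=1, Z=1, Y=1, X=0, U=2) weight 1/288
  (W=2, Z=0, Y=1, X=0, U=3) weight 1/64
  (W=2, Z=0, Y=1, X=1, U=2) weight 1/128
  (W=2, Z=1, Y=1, X=0, U=2) weight 1/288
  (W=3, Z=0, Y=1, X=0, U=3) weight 1/64
  (W=3, Z=0, Y=1, X=1, U=2) weight 1/128
  … 4 more
Group by U:
  weight(U=2) = 53/1152
  weight(U=3) = 11/192
Total weight = 53/1152 + 11/192 = 119/1152
P(U=2 | obs) = 53/1152 / 119/1152 = 53/119
P(U=3 | obs) = 11/192 / 119/1152 = 66/119

P(U=2) = 53/119, P(U=3) = 66/119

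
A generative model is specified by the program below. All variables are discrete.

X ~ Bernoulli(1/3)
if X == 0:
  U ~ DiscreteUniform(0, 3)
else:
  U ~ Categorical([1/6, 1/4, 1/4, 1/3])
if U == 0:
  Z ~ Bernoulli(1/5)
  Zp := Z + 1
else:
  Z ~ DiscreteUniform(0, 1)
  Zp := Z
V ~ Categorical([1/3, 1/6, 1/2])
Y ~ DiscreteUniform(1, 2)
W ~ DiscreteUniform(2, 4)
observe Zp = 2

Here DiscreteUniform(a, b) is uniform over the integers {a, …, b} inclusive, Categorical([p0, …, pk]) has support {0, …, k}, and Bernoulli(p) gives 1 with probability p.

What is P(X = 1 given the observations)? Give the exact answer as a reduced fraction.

Enumerate traces; 36 have nonzero weight after conditioning:
  (X=0, U=0, Z=1, V=0, Y=1, W=2) weight 1/540
  (X=0, U=0, Z=1, V=0, Y=1, W=3) weight 1/540
  (X=0, U=0, Z=1, V=0, Y=1, W=4) weight 1/540
  (X=0, U=0, Z=1, V=0, Y=2, W=2) weight 1/540
  (X=0, U=0, Z=1, V=0, Y=2, W=3) weight 1/540
  (X=0, U=0, Z=1, V=0, Y=2, W=4) weight 1/540
  (X=0, U=0, Z=1, V=1, Y=1, W=2) weight 1/1080
  (X=0, U=0, Z=1, V=1, Y=1, W=3) weight 1/1080
  (X=1, U=0, Z=1, V=0, Y=1, W=2) weight 1/1620
  … 27 more
Group by X:
  weight(X=0) = 1/30
  weight(X=1) = 1/90
Total weight = 1/30 + 1/90 = 2/45
P(X=0 | obs) = 1/30 / 2/45 = 3/4
P(X=1 | obs) = 1/90 / 2/45 = 1/4

P(X = 1 | obs) = 1/4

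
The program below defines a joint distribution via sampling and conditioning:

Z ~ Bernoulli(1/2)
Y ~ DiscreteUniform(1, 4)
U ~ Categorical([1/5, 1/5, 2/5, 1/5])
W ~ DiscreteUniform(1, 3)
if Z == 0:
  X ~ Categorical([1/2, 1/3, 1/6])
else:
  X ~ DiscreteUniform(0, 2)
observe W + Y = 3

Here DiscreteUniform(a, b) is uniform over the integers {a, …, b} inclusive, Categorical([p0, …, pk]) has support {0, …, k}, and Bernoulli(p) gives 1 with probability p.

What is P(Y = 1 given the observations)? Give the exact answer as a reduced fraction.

P(Y = 1 | obs) = 1/2

Enumerate traces; 48 have nonzero weight after conditioning:
  (Z=0, Y=1, U=0, W=2, X=0) weight 1/240
  (Z=0, Y=1, U=0, W=2, X=1) weight 1/360
  (Z=0, Y=1, U=0, W=2, X=2) weight 1/720
  (Z=0, Y=1, U=1, W=2, X=0) weight 1/240
  (Z=0, Y=1, U=1, W=2, X=1) weight 1/360
  (Z=0, Y=1, U=1, W=2, X=2) weight 1/720
  (Z=0, Y=1, U=2, W=2, X=0) weight 1/120
  (Z=0, Y=1, U=2, W=2, X=1) weight 1/180
  (Z=0, Y=2, U=0, W=1, X=0) weight 1/240
  … 39 more
Group by Y:
  weight(Y=1) = 1/12
  weight(Y=2) = 1/12
Total weight = 1/12 + 1/12 = 1/6
P(Y=1 | obs) = 1/12 / 1/6 = 1/2
P(Y=2 | obs) = 1/12 / 1/6 = 1/2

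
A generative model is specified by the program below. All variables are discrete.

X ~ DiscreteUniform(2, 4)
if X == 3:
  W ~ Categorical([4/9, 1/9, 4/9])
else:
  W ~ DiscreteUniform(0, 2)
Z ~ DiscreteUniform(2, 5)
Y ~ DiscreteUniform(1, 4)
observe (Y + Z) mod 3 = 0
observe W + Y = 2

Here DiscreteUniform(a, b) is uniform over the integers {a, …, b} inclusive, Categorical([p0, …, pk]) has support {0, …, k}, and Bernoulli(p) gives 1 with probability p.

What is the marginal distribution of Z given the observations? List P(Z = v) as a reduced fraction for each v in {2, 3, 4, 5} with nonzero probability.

Enumerate traces; 9 have nonzero weight after conditioning:
  (X=2, W=0, Z=4, Y=2) weight 1/144
  (X=2, W=1, Z=2, Y=1) weight 1/144
  (X=2, W=1, Z=5, Y=1) weight 1/144
  (X=3, W=0, Z=4, Y=2) weight 1/108
  (X=3, W=1, Z=2, Y=1) weight 1/432
  (X=3, W=1, Z=5, Y=1) weight 1/432
  (X=4, W=0, Z=4, Y=2) weight 1/144
  (X=4, W=1, Z=2, Y=1) weight 1/144
  … 1 more
Group by Z:
  weight(Z=2) = 7/432
  weight(Z=4) = 5/216
  weight(Z=5) = 7/432
Total weight = 7/432 + 5/216 + 7/432 = 1/18
P(Z=2 | obs) = 7/432 / 1/18 = 7/24
P(Z=4 | obs) = 5/216 / 1/18 = 5/12
P(Z=5 | obs) = 7/432 / 1/18 = 7/24

P(Z=2) = 7/24, P(Z=4) = 5/12, P(Z=5) = 7/24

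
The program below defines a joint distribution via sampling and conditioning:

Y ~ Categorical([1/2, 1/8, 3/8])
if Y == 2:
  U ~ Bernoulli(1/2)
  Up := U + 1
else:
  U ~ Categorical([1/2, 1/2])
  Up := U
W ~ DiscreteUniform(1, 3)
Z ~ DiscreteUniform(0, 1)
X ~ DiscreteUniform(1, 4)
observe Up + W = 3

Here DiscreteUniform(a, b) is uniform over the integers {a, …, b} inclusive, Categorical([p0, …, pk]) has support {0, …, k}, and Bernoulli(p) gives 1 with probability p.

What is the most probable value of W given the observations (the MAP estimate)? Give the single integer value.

Enumerate traces; 48 have nonzero weight after conditioning:
  (Y=0, U=0, W=3, Z=0, X=1) weight 1/96
  (Y=0, U=0, W=3, Z=0, X=2) weight 1/96
  (Y=0, U=0, W=3, Z=0, X=3) weight 1/96
  (Y=0, U=0, W=3, Z=0, X=4) weight 1/96
  (Y=0, U=0, W=3, Z=1, X=1) weight 1/96
  (Y=0, U=0, W=3, Z=1, X=2) weight 1/96
  (Y=0, U=0, W=3, Z=1, X=3) weight 1/96
  (Y=0, U=0, W=3, Z=1, X=4) weight 1/96
  (Y=0, U=1, W=2, Z=0, X=1) weight 1/96
  (Y=2, U=1, W=1, Z=0, X=1) weight 1/128
  … 38 more
Group by W:
  weight(W=1) = 1/16
  weight(W=2) = 1/6
  weight(W=3) = 5/48
Total weight = 1/16 + 1/6 + 5/48 = 1/3
P(W=1 | obs) = 1/16 / 1/3 = 3/16
P(W=2 | obs) = 1/6 / 1/3 = 1/2
P(W=3 | obs) = 5/48 / 1/3 = 5/16
argmax = 2

argmax_v P(W = v | obs) = 2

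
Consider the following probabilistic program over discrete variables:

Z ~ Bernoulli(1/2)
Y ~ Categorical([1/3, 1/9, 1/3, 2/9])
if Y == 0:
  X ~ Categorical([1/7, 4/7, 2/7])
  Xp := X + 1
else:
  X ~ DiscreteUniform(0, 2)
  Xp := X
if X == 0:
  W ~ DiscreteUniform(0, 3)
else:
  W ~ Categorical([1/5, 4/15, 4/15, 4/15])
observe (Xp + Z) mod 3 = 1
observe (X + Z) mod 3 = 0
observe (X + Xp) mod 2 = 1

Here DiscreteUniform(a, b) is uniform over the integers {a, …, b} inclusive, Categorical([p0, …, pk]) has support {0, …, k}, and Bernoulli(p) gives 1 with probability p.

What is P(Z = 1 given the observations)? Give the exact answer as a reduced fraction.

Enumerate traces; 8 have nonzero weight after conditioning:
  (Z=0, Y=0, X=0, W=0) weight 1/168
  (Z=0, Y=0, X=0, W=1) weight 1/168
  (Z=0, Y=0, X=0, W=2) weight 1/168
  (Z=0, Y=0, X=0, W=3) weight 1/168
  (Z=1, Y=0, X=2, W=0) weight 1/105
  (Z=1, Y=0, X=2, W=1) weight 4/315
  (Z=1, Y=0, X=2, W=2) weight 4/315
  (Z=1, Y=0, X=2, W=3) weight 4/315
Group by Z:
  weight(Z=0) = 1/42
  weight(Z=1) = 1/21
Total weight = 1/42 + 1/21 = 1/14
P(Z=0 | obs) = 1/42 / 1/14 = 1/3
P(Z=1 | obs) = 1/21 / 1/14 = 2/3

P(Z = 1 | obs) = 2/3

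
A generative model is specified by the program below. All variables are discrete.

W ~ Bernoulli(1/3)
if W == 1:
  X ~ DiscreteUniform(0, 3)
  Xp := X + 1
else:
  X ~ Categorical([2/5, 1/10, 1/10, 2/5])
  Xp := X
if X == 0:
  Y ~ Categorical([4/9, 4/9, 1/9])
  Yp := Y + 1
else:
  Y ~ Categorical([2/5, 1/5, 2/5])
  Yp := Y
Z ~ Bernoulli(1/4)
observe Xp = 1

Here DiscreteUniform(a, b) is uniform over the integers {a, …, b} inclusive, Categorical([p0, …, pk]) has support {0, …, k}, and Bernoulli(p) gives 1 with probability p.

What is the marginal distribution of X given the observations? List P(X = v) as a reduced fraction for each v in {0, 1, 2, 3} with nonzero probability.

Enumerate traces; 12 have nonzero weight after conditioning:
  (W=0, X=1, Y=0, Z=0) weight 1/50
  (W=0, X=1, Y=0, Z=1) weight 1/150
  (W=0, X=1, Y=1, Z=0) weight 1/100
  (W=0, X=1, Y=1, Z=1) weight 1/300
  (W=0, X=1, Y=2, Z=0) weight 1/50
  (W=0, X=1, Y=2, Z=1) weight 1/150
  (W=1, X=0, Y=0, Z=0) weight 1/36
  (W=1, X=0, Y=0, Z=1) weight 1/108
  … 4 more
Group by X:
  weight(X=0) = 1/12
  weight(X=1) = 1/15
Total weight = 1/12 + 1/15 = 3/20
P(X=0 | obs) = 1/12 / 3/20 = 5/9
P(X=1 | obs) = 1/15 / 3/20 = 4/9

P(X=0) = 5/9, P(X=1) = 4/9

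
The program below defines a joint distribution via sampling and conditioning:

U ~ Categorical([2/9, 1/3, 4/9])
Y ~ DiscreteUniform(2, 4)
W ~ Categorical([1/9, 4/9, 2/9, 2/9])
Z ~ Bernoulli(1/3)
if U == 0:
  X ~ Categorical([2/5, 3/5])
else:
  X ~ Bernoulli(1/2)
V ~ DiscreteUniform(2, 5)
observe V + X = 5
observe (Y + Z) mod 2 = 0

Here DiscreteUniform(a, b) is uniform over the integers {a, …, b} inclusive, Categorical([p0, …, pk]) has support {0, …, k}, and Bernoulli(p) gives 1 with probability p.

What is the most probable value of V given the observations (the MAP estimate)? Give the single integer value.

Enumerate traces; 72 have nonzero weight after conditioning:
  (U=0, Y=2, W=0, Z=0, X=0, V=5) weight 2/3645
  (U=0, Y=2, W=0, Z=0, X=1, V=4) weight 1/1215
  (U=0, Y=2, W=1, Z=0, X=0, V=5) weight 8/3645
  (U=0, Y=2, W=1, Z=0, X=1, V=4) weight 4/1215
  (U=0, Y=2, W=2, Z=0, X=0, V=5) weight 4/3645
  (U=0, Y=2, W=2, Z=0, X=1, V=4) weight 2/1215
  (U=0, Y=2, W=3, Z=0, X=0, V=5) weight 4/3645
  (U=0, Y=2, W=3, Z=0, X=1, V=4) weight 2/1215
  … 64 more
Group by V:
  weight(V=4) = 47/648
  weight(V=5) = 43/648
Total weight = 47/648 + 43/648 = 5/36
P(V=4 | obs) = 47/648 / 5/36 = 47/90
P(V=5 | obs) = 43/648 / 5/36 = 43/90
argmax = 4

argmax_v P(V = v | obs) = 4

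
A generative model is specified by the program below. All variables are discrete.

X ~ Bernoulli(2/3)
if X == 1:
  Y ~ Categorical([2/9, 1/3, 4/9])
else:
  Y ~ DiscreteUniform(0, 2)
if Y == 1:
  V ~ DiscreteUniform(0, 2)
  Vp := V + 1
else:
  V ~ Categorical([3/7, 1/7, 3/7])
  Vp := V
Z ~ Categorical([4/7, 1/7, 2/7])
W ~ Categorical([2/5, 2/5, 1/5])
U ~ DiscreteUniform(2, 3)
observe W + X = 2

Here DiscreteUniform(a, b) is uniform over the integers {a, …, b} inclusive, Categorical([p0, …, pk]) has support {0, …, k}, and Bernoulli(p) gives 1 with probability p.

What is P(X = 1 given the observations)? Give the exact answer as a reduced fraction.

P(X = 1 | obs) = 4/5

Enumerate traces; 108 have nonzero weight after conditioning:
  (X=0, Y=0, V=0, Z=0, W=2, U=2) weight 2/735
  (X=0, Y=0, V=0, Z=0, W=2, U=3) weight 2/735
  (X=0, Y=0, V=0, Z=1, W=2, U=2) weight 1/1470
  (X=0, Y=0, V=0, Z=1, W=2, U=3) weight 1/1470
  (X=0, Y=0, V=0, Z=2, W=2, U=2) weight 1/735
  (X=0, Y=0, V=0, Z=2, W=2, U=3) weight 1/735
  (X=0, Y=0, V=1, Z=0, W=2, U=2) weight 2/2205
  (X=0, Y=0, V=1, Z=0, W=2, U=3) weight 2/2205
  (X=1, Y=0, V=0, Z=0, W=1, U=2) weight 16/2205
  … 99 more
Group by X:
  weight(X=0) = 1/15
  weight(X=1) = 4/15
Total weight = 1/15 + 4/15 = 1/3
P(X=0 | obs) = 1/15 / 1/3 = 1/5
P(X=1 | obs) = 4/15 / 1/3 = 4/5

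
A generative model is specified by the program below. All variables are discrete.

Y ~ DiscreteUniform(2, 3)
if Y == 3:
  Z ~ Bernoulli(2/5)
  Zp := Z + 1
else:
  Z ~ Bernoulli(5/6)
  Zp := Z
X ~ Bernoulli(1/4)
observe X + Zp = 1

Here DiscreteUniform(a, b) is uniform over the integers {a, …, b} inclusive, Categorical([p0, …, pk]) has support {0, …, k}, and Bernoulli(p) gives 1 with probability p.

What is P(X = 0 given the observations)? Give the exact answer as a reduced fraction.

Enumerate traces; 3 have nonzero weight after conditioning:
  (Y=2, Z=0, X=1) weight 1/48
  (Y=2, Z=1, X=0) weight 5/16
  (Y=3, Z=0, X=0) weight 9/40
Group by X:
  weight(X=0) = 43/80
  weight(X=1) = 1/48
Total weight = 43/80 + 1/48 = 67/120
P(X=0 | obs) = 43/80 / 67/120 = 129/134
P(X=1 | obs) = 1/48 / 67/120 = 5/134

P(X = 0 | obs) = 129/134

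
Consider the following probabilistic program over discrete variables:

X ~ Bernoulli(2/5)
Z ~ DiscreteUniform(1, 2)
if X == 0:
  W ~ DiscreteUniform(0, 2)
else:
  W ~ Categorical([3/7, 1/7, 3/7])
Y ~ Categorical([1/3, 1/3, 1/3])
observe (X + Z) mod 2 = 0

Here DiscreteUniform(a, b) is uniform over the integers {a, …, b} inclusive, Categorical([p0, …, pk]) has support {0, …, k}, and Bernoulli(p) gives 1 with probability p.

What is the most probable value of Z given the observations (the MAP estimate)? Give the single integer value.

argmax_v P(Z = v | obs) = 2

Enumerate traces; 18 have nonzero weight after conditioning:
  (X=0, Z=2, W=0, Y=0) weight 1/30
  (X=0, Z=2, W=0, Y=1) weight 1/30
  (X=0, Z=2, W=0, Y=2) weight 1/30
  (X=0, Z=2, W=1, Y=0) weight 1/30
  (X=0, Z=2, W=1, Y=1) weight 1/30
  (X=0, Z=2, W=1, Y=2) weight 1/30
  (X=0, Z=2, W=2, Y=0) weight 1/30
  (X=0, Z=2, W=2, Y=1) weight 1/30
  (X=1, Z=1, W=0, Y=0) weight 1/35
  … 9 more
Group by Z:
  weight(Z=1) = 1/5
  weight(Z=2) = 3/10
Total weight = 1/5 + 3/10 = 1/2
P(Z=1 | obs) = 1/5 / 1/2 = 2/5
P(Z=2 | obs) = 3/10 / 1/2 = 3/5
argmax = 2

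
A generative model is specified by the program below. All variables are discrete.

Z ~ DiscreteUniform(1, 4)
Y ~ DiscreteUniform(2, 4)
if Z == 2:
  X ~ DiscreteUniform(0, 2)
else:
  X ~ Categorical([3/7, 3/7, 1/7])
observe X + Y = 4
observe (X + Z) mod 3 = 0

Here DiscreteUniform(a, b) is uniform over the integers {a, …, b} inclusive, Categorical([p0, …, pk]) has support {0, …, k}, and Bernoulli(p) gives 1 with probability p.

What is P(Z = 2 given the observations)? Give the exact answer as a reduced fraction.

Enumerate traces; 4 have nonzero weight after conditioning:
  (Z=1, Y=2, X=2) weight 1/84
  (Z=2, Y=3, X=1) weight 1/36
  (Z=3, Y=4, X=0) weight 1/28
  (Z=4, Y=2, X=2) weight 1/84
Group by Z:
  weight(Z=1) = 1/84
  weight(Z=2) = 1/36
  weight(Z=3) = 1/28
  weight(Z=4) = 1/84
Total weight = 1/84 + 1/36 + 1/28 + 1/84 = 11/126
P(Z=1 | obs) = 1/84 / 11/126 = 3/22
P(Z=2 | obs) = 1/36 / 11/126 = 7/22
P(Z=3 | obs) = 1/28 / 11/126 = 9/22
P(Z=4 | obs) = 1/84 / 11/126 = 3/22

P(Z = 2 | obs) = 7/22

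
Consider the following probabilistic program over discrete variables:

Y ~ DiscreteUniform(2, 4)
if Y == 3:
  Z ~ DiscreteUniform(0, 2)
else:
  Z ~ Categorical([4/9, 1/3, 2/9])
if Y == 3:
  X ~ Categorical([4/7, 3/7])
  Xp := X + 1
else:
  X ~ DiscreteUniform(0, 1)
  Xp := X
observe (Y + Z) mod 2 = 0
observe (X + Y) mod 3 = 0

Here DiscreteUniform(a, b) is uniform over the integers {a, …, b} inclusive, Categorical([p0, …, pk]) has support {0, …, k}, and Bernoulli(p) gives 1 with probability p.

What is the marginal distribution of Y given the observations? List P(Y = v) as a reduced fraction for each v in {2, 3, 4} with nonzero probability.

P(Y=2) = 7/11, P(Y=3) = 4/11

Enumerate traces; 3 have nonzero weight after conditioning:
  (Y=2, Z=0, X=1) weight 2/27
  (Y=2, Z=2, X=1) weight 1/27
  (Y=3, Z=1, X=0) weight 4/63
Group by Y:
  weight(Y=2) = 1/9
  weight(Y=3) = 4/63
Total weight = 1/9 + 4/63 = 11/63
P(Y=2 | obs) = 1/9 / 11/63 = 7/11
P(Y=3 | obs) = 4/63 / 11/63 = 4/11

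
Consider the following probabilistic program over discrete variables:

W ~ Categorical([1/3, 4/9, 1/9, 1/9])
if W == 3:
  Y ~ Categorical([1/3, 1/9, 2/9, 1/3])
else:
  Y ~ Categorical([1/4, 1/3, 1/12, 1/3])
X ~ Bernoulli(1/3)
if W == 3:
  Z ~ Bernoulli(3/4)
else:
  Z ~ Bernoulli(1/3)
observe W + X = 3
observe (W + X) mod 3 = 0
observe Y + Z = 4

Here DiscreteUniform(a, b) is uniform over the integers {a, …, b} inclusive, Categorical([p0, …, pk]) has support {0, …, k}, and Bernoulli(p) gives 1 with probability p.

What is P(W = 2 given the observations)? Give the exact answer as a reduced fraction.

P(W = 2 | obs) = 2/11

Enumerate traces; 2 have nonzero weight after conditioning:
  (W=2, Y=3, X=1, Z=1) weight 1/243
  (W=3, Y=3, X=0, Z=1) weight 1/54
Group by W:
  weight(W=2) = 1/243
  weight(W=3) = 1/54
Total weight = 1/243 + 1/54 = 11/486
P(W=2 | obs) = 1/243 / 11/486 = 2/11
P(W=3 | obs) = 1/54 / 11/486 = 9/11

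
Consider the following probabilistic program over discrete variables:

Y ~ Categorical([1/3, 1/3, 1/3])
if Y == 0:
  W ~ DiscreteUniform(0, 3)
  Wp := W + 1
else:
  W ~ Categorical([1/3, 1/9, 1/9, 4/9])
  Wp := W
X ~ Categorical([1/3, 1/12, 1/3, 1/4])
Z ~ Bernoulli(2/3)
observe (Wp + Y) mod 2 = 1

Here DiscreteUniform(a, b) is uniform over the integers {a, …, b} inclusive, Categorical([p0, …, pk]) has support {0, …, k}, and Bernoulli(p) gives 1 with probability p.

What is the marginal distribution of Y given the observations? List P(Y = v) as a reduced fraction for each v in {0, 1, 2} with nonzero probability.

P(Y=0) = 1/3, P(Y=1) = 8/27, P(Y=2) = 10/27

Enumerate traces; 48 have nonzero weight after conditioning:
  (Y=0, W=0, X=0, Z=0) weight 1/108
  (Y=0, W=0, X=0, Z=1) weight 1/54
  (Y=0, W=0, X=1, Z=0) weight 1/432
  (Y=0, W=0, X=1, Z=1) weight 1/216
  (Y=0, W=0, X=2, Z=0) weight 1/108
  (Y=0, W=0, X=2, Z=1) weight 1/54
  (Y=0, W=0, X=3, Z=0) weight 1/144
  (Y=0, W=0, X=3, Z=1) weight 1/72
  (Y=1, W=0, X=0, Z=0) weight 1/81
  (Y=2, W=1, X=0, Z=0) weight 1/243
  … 38 more
Group by Y:
  weight(Y=0) = 1/6
  weight(Y=1) = 4/27
  weight(Y=2) = 5/27
Total weight = 1/6 + 4/27 + 5/27 = 1/2
P(Y=0 | obs) = 1/6 / 1/2 = 1/3
P(Y=1 | obs) = 4/27 / 1/2 = 8/27
P(Y=2 | obs) = 5/27 / 1/2 = 10/27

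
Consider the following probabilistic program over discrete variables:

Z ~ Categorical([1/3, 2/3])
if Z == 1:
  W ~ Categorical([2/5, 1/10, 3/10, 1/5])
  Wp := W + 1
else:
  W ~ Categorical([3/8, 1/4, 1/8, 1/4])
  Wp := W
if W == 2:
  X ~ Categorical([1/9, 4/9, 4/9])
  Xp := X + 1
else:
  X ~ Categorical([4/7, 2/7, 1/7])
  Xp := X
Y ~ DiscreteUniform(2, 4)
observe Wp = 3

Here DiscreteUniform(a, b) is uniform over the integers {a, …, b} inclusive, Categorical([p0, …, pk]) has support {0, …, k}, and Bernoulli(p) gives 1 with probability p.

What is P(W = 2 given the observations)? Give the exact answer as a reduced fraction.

P(W = 2 | obs) = 12/17

Enumerate traces; 18 have nonzero weight after conditioning:
  (Z=0, W=3, X=0, Y=2) weight 1/63
  (Z=0, W=3, X=0, Y=3) weight 1/63
  (Z=0, W=3, X=0, Y=4) weight 1/63
  (Z=0, W=3, X=1, Y=2) weight 1/126
  (Z=0, W=3, X=1, Y=3) weight 1/126
  (Z=0, W=3, X=1, Y=4) weight 1/126
  (Z=0, W=3, X=2, Y=2) weight 1/252
  (Z=0, W=3, X=2, Y=3) weight 1/252
  (Z=1, W=2, X=0, Y=2) weight 1/135
  … 9 more
Group by W:
  weight(W=2) = 1/5
  weight(W=3) = 1/12
Total weight = 1/5 + 1/12 = 17/60
P(W=2 | obs) = 1/5 / 17/60 = 12/17
P(W=3 | obs) = 1/12 / 17/60 = 5/17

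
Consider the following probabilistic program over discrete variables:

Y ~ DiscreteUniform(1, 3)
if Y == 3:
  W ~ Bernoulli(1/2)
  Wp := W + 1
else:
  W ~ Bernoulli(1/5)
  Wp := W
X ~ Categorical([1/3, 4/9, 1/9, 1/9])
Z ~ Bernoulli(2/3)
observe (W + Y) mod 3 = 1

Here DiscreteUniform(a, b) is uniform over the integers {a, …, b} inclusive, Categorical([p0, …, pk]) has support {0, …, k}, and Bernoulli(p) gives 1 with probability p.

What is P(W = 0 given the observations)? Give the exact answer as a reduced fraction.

P(W = 0 | obs) = 8/13

Enumerate traces; 16 have nonzero weight after conditioning:
  (Y=1, W=0, X=0, Z=0) weight 4/135
  (Y=1, W=0, X=0, Z=1) weight 8/135
  (Y=1, W=0, X=1, Z=0) weight 16/405
  (Y=1, W=0, X=1, Z=1) weight 32/405
  (Y=1, W=0, X=2, Z=0) weight 4/405
  (Y=1, W=0, X=2, Z=1) weight 8/405
  (Y=1, W=0, X=3, Z=0) weight 4/405
  (Y=1, W=0, X=3, Z=1) weight 8/405
  (Y=3, W=1, X=0, Z=0) weight 1/54
  … 7 more
Group by W:
  weight(W=0) = 4/15
  weight(W=1) = 1/6
Total weight = 4/15 + 1/6 = 13/30
P(W=0 | obs) = 4/15 / 13/30 = 8/13
P(W=1 | obs) = 1/6 / 13/30 = 5/13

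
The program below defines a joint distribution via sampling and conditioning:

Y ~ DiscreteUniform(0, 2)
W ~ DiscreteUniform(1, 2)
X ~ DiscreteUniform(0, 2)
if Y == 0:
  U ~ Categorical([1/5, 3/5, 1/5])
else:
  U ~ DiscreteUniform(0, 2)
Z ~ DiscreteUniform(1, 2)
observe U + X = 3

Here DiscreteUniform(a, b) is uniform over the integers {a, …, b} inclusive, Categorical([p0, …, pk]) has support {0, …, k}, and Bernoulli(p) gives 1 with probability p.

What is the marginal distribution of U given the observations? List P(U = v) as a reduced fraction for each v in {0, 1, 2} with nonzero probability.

Enumerate traces; 24 have nonzero weight after conditioning:
  (Y=0, W=1, X=1, U=2, Z=1) weight 1/180
  (Y=0, W=1, X=1, U=2, Z=2) weight 1/180
  (Y=0, W=1, X=2, U=1, Z=1) weight 1/60
  (Y=0, W=1, X=2, U=1, Z=2) weight 1/60
  (Y=0, W=2, X=1, U=2, Z=1) weight 1/180
  (Y=0, W=2, X=1, U=2, Z=2) weight 1/180
  (Y=0, W=2, X=2, U=1, Z=1) weight 1/60
  (Y=0, W=2, X=2, U=1, Z=2) weight 1/60
  … 16 more
Group by U:
  weight(U=1) = 19/135
  weight(U=2) = 13/135
Total weight = 19/135 + 13/135 = 32/135
P(U=1 | obs) = 19/135 / 32/135 = 19/32
P(U=2 | obs) = 13/135 / 32/135 = 13/32

P(U=1) = 19/32, P(U=2) = 13/32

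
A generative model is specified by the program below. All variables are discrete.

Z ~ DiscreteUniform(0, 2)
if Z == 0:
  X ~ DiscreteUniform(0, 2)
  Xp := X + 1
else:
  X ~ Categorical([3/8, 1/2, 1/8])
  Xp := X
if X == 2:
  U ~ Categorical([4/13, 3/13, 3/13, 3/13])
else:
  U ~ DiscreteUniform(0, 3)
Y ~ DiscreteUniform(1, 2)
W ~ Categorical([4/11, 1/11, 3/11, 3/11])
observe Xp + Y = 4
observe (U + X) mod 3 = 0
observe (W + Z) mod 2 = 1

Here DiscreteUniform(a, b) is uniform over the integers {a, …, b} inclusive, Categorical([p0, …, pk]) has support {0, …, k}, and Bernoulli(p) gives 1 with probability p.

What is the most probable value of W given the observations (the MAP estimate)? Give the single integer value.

argmax_v P(W = v | obs) = 3

Enumerate traces; 8 have nonzero weight after conditioning:
  (Z=0, X=1, U=2, Y=2, W=1) weight 1/792
  (Z=0, X=1, U=2, Y=2, W=3) weight 1/264
  (Z=0, X=2, U=1, Y=1, W=1) weight 1/858
  (Z=0, X=2, U=1, Y=1, W=3) weight 1/286
  (Z=1, X=2, U=1, Y=2, W=0) weight 1/572
  (Z=1, X=2, U=1, Y=2, W=2) weight 3/2288
  (Z=2, X=2, U=1, Y=2, W=1) weight 1/2288
  (Z=2, X=2, U=1, Y=2, W=3) weight 3/2288
Group by W:
  weight(W=0) = 1/572
  weight(W=1) = 59/20592
  weight(W=2) = 3/2288
  weight(W=3) = 59/6864
Total weight = 1/572 + 59/20592 + 3/2288 + 59/6864 = 23/1584
P(W=0 | obs) = 1/572 / 23/1584 = 36/299
P(W=1 | obs) = 59/20592 / 23/1584 = 59/299
P(W=2 | obs) = 3/2288 / 23/1584 = 27/299
P(W=3 | obs) = 59/6864 / 23/1584 = 177/299
argmax = 3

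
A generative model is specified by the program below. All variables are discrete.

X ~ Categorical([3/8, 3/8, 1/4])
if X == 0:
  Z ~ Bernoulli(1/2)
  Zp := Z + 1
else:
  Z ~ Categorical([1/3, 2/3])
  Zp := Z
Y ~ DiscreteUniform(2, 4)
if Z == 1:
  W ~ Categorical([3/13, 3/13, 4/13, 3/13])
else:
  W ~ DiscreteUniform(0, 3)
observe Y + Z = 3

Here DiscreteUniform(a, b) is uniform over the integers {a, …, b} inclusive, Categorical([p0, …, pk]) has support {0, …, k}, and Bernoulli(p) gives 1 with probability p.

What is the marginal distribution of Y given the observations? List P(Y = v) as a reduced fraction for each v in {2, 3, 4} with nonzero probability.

Enumerate traces; 24 have nonzero weight after conditioning:
  (X=0, Z=0, Y=3, W=0) weight 1/64
  (X=0, Z=0, Y=3, W=1) weight 1/64
  (X=0, Z=0, Y=3, W=2) weight 1/64
  (X=0, Z=0, Y=3, W=3) weight 1/64
  (X=0, Z=1, Y=2, W=0) weight 3/208
  (X=0, Z=1, Y=2, W=1) weight 3/208
  (X=0, Z=1, Y=2, W=2) weight 1/52
  (X=0, Z=1, Y=2, W=3) weight 3/208
  … 16 more
Group by Y:
  weight(Y=2) = 29/144
  weight(Y=3) = 19/144
Total weight = 29/144 + 19/144 = 1/3
P(Y=2 | obs) = 29/144 / 1/3 = 29/48
P(Y=3 | obs) = 19/144 / 1/3 = 19/48

P(Y=2) = 29/48, P(Y=3) = 19/48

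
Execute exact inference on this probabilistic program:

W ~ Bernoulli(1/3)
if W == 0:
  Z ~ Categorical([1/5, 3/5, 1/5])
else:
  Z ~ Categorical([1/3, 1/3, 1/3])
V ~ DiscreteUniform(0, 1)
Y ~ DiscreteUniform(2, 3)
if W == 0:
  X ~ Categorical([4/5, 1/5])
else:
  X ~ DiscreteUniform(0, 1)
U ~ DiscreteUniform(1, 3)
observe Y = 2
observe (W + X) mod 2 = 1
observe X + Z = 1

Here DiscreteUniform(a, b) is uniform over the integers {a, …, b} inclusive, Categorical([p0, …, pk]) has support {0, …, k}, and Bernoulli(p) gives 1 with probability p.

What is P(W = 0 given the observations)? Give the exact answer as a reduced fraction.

P(W = 0 | obs) = 12/37

Enumerate traces; 12 have nonzero weight after conditioning:
  (W=0, Z=0, V=0, Y=2, X=1, U=1) weight 1/450
  (W=0, Z=0, V=0, Y=2, X=1, U=2) weight 1/450
  (W=0, Z=0, V=0, Y=2, X=1, U=3) weight 1/450
  (W=0, Z=0, V=1, Y=2, X=1, U=1) weight 1/450
  (W=0, Z=0, V=1, Y=2, X=1, U=2) weight 1/450
  (W=0, Z=0, V=1, Y=2, X=1, U=3) weight 1/450
  (W=1, Z=1, V=0, Y=2, X=0, U=1) weight 1/216
  (W=1, Z=1, V=0, Y=2, X=0, U=2) weight 1/216
  … 4 more
Group by W:
  weight(W=0) = 1/75
  weight(W=1) = 1/36
Total weight = 1/75 + 1/36 = 37/900
P(W=0 | obs) = 1/75 / 37/900 = 12/37
P(W=1 | obs) = 1/36 / 37/900 = 25/37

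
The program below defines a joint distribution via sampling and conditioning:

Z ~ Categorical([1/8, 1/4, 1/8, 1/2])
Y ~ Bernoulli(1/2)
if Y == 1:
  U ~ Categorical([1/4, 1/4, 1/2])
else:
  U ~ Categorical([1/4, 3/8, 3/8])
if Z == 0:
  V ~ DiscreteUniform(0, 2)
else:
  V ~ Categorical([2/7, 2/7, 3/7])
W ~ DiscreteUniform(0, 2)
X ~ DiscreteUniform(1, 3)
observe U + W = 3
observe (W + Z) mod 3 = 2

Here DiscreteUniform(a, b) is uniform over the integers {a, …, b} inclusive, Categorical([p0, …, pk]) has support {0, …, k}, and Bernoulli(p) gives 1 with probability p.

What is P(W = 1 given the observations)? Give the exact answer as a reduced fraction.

P(W = 1 | obs) = 14/39

Enumerate traces; 54 have nonzero weight after conditioning:
  (Z=0, Y=0, U=1, V=0, W=2, X=1) weight 1/1152
  (Z=0, Y=0, U=1, V=0, W=2, X=2) weight 1/1152
  (Z=0, Y=0, U=1, V=0, W=2, X=3) weight 1/1152
  (Z=0, Y=0, U=1, V=1, W=2, X=1) weight 1/1152
  (Z=0, Y=0, U=1, V=1, W=2, X=2) weight 1/1152
  (Z=0, Y=0, U=1, V=1, W=2, X=3) weight 1/1152
  (Z=0, Y=0, U=1, V=2, W=2, X=1) weight 1/1152
  (Z=0, Y=0, U=1, V=2, W=2, X=2) weight 1/1152
  (Z=1, Y=0, U=2, V=0, W=1, X=1) weight 1/672
  … 45 more
Group by W:
  weight(W=1) = 7/192
  weight(W=2) = 25/384
Total weight = 7/192 + 25/384 = 13/128
P(W=1 | obs) = 7/192 / 13/128 = 14/39
P(W=2 | obs) = 25/384 / 13/128 = 25/39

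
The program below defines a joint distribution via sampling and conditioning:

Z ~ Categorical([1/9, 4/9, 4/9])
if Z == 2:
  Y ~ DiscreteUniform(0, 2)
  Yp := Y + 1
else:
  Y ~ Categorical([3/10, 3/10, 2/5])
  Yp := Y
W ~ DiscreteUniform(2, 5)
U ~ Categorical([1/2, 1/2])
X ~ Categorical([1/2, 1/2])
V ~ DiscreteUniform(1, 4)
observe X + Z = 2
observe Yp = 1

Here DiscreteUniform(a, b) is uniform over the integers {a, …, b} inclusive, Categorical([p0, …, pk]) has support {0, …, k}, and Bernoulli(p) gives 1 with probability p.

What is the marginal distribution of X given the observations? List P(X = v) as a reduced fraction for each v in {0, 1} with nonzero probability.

Enumerate traces; 64 have nonzero weight after conditioning:
  (Z=1, Y=1, W=2, U=0, X=1, V=1) weight 1/480
  (Z=1, Y=1, W=2, U=0, X=1, V=2) weight 1/480
  (Z=1, Y=1, W=2, U=0, X=1, V=3) weight 1/480
  (Z=1, Y=1, W=2, U=0, X=1, V=4) weight 1/480
  (Z=1, Y=1, W=2, U=1, X=1, V=1) weight 1/480
  (Z=1, Y=1, W=2, U=1, X=1, V=2) weight 1/480
  (Z=1, Y=1, W=2, U=1, X=1, V=3) weight 1/480
  (Z=1, Y=1, W=2, U=1, X=1, V=4) weight 1/480
  (Z=2, Y=0, W=2, U=0, X=0, V=1) weight 1/432
  … 55 more
Group by X:
  weight(X=0) = 2/27
  weight(X=1) = 1/15
Total weight = 2/27 + 1/15 = 19/135
P(X=0 | obs) = 2/27 / 19/135 = 10/19
P(X=1 | obs) = 1/15 / 19/135 = 9/19

P(X=0) = 10/19, P(X=1) = 9/19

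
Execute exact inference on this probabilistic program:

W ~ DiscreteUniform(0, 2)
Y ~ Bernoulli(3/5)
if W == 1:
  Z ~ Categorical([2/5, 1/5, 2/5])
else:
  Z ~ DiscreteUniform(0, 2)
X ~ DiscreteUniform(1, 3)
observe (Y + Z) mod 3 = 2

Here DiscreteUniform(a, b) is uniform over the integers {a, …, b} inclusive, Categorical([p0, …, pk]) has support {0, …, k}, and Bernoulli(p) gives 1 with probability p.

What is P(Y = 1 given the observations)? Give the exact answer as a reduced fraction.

P(Y = 1 | obs) = 39/71

Enumerate traces; 18 have nonzero weight after conditioning:
  (W=0, Y=0, Z=2, X=1) weight 2/135
  (W=0, Y=0, Z=2, X=2) weight 2/135
  (W=0, Y=0, Z=2, X=3) weight 2/135
  (W=0, Y=1, Z=1, X=1) weight 1/45
  (W=0, Y=1, Z=1, X=2) weight 1/45
  (W=0, Y=1, Z=1, X=3) weight 1/45
  (W=1, Y=0, Z=2, X=1) weight 4/225
  (W=1, Y=0, Z=2, X=2) weight 4/225
  … 10 more
Group by Y:
  weight(Y=0) = 32/225
  weight(Y=1) = 13/75
Total weight = 32/225 + 13/75 = 71/225
P(Y=0 | obs) = 32/225 / 71/225 = 32/71
P(Y=1 | obs) = 13/75 / 71/225 = 39/71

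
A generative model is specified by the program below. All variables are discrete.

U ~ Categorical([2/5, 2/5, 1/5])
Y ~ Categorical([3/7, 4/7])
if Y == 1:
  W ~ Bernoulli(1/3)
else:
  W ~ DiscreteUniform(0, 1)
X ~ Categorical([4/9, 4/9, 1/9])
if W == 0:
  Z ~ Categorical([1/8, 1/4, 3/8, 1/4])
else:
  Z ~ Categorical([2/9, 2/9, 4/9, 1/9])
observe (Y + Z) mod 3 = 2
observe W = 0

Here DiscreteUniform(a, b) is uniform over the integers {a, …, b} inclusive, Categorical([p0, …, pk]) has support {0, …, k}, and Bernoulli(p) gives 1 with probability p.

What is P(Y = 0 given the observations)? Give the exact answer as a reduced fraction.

P(Y = 0 | obs) = 27/59

Enumerate traces; 18 have nonzero weight after conditioning:
  (U=0, Y=0, W=0, X=0, Z=2) weight 1/70
  (U=0, Y=0, W=0, X=1, Z=2) weight 1/70
  (U=0, Y=0, W=0, X=2, Z=2) weight 1/280
  (U=0, Y=1, W=0, X=0, Z=1) weight 16/945
  (U=0, Y=1, W=0, X=1, Z=1) weight 16/945
  (U=0, Y=1, W=0, X=2, Z=1) weight 4/945
  (U=1, Y=0, W=0, X=0, Z=2) weight 1/70
  (U=1, Y=0, W=0, X=1, Z=2) weight 1/70
  … 10 more
Group by Y:
  weight(Y=0) = 9/112
  weight(Y=1) = 2/21
Total weight = 9/112 + 2/21 = 59/336
P(Y=0 | obs) = 9/112 / 59/336 = 27/59
P(Y=1 | obs) = 2/21 / 59/336 = 32/59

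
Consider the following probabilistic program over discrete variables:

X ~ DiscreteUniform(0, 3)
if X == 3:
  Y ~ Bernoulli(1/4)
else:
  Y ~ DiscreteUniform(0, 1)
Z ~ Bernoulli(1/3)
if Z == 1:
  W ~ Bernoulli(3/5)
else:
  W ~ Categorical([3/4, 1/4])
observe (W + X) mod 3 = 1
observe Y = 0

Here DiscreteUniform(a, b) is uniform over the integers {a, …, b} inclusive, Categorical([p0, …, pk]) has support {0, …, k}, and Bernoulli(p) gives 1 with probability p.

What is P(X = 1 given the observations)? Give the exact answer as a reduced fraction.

P(X = 1 | obs) = 38/93

Enumerate traces; 6 have nonzero weight after conditioning:
  (X=0, Y=0, Z=0, W=1) weight 1/48
  (X=0, Y=0, Z=1, W=1) weight 1/40
  (X=1, Y=0, Z=0, W=0) weight 1/16
  (X=1, Y=0, Z=1, W=0) weight 1/60
  (X=3, Y=0, Z=0, W=1) weight 1/32
  (X=3, Y=0, Z=1, W=1) weight 3/80
Group by X:
  weight(X=0) = 11/240
  weight(X=1) = 19/240
  weight(X=3) = 11/160
Total weight = 11/240 + 19/240 + 11/160 = 31/160
P(X=0 | obs) = 11/240 / 31/160 = 22/93
P(X=1 | obs) = 19/240 / 31/160 = 38/93
P(X=3 | obs) = 11/160 / 31/160 = 11/31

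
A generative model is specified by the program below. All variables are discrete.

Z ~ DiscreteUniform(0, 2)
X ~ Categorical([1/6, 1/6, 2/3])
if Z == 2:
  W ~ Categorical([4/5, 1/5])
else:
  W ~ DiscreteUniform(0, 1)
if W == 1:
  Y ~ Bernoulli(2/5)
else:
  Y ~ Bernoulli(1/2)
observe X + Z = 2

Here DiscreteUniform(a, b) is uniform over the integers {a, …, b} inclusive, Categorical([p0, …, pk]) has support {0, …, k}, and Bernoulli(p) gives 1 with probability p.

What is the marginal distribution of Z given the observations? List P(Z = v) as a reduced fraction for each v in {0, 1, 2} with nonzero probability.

Enumerate traces; 12 have nonzero weight after conditioning:
  (Z=0, X=2, W=0, Y=0) weight 1/18
  (Z=0, X=2, W=0, Y=1) weight 1/18
  (Z=0, X=2, W=1, Y=0) weight 1/15
  (Z=0, X=2, W=1, Y=1) weight 2/45
  (Z=1, X=1, W=0, Y=0) weight 1/72
  (Z=1, X=1, W=0, Y=1) weight 1/72
  (Z=1, X=1, W=1, Y=0) weight 1/60
  (Z=1, X=1, W=1, Y=1) weight 1/90
  (Z=2, X=0, W=0, Y=0) weight 1/45
  … 3 more
Group by Z:
  weight(Z=0) = 2/9
  weight(Z=1) = 1/18
  weight(Z=2) = 1/18
Total weight = 2/9 + 1/18 + 1/18 = 1/3
P(Z=0 | obs) = 2/9 / 1/3 = 2/3
P(Z=1 | obs) = 1/18 / 1/3 = 1/6
P(Z=2 | obs) = 1/18 / 1/3 = 1/6

P(Z=0) = 2/3, P(Z=1) = 1/6, P(Z=2) = 1/6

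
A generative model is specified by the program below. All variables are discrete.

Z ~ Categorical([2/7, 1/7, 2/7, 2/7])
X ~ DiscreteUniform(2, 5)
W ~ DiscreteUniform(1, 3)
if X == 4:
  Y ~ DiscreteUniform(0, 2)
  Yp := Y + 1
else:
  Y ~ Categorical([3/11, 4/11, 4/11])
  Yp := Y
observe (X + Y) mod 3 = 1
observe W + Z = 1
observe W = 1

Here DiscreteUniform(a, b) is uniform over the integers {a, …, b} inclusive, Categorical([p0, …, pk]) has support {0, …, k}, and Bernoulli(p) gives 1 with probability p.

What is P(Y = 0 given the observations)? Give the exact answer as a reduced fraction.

Enumerate traces; 4 have nonzero weight after conditioning:
  (Z=0, X=2, W=1, Y=2) weight 2/231
  (Z=0, X=3, W=1, Y=1) weight 2/231
  (Z=0, X=4, W=1, Y=0) weight 1/126
  (Z=0, X=5, W=1, Y=2) weight 2/231
Group by Y:
  weight(Y=0) = 1/126
  weight(Y=1) = 2/231
  weight(Y=2) = 4/231
Total weight = 1/126 + 2/231 + 4/231 = 47/1386
P(Y=0 | obs) = 1/126 / 47/1386 = 11/47
P(Y=1 | obs) = 2/231 / 47/1386 = 12/47
P(Y=2 | obs) = 4/231 / 47/1386 = 24/47

P(Y = 0 | obs) = 11/47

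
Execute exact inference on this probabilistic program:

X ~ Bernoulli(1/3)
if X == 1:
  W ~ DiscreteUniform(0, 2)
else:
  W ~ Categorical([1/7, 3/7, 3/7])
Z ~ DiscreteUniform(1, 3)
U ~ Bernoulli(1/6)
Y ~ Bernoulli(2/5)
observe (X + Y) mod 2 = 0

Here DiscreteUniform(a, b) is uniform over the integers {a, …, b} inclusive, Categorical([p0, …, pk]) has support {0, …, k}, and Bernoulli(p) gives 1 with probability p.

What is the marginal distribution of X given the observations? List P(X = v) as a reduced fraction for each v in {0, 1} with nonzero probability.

P(X=0) = 3/4, P(X=1) = 1/4

Enumerate traces; 36 have nonzero weight after conditioning:
  (X=0, W=0, Z=1, U=0, Y=0) weight 1/63
  (X=0, W=0, Z=1, U=1, Y=0) weight 1/315
  (X=0, W=0, Z=2, U=0, Y=0) weight 1/63
  (X=0, W=0, Z=2, U=1, Y=0) weight 1/315
  (X=0, W=0, Z=3, U=0, Y=0) weight 1/63
  (X=0, W=0, Z=3, U=1, Y=0) weight 1/315
  (X=0, W=1, Z=1, U=0, Y=0) weight 1/21
  (X=0, W=1, Z=1, U=1, Y=0) weight 1/105
  (X=1, W=0, Z=1, U=0, Y=1) weight 1/81
  … 27 more
Group by X:
  weight(X=0) = 2/5
  weight(X=1) = 2/15
Total weight = 2/5 + 2/15 = 8/15
P(X=0 | obs) = 2/5 / 8/15 = 3/4
P(X=1 | obs) = 2/15 / 8/15 = 1/4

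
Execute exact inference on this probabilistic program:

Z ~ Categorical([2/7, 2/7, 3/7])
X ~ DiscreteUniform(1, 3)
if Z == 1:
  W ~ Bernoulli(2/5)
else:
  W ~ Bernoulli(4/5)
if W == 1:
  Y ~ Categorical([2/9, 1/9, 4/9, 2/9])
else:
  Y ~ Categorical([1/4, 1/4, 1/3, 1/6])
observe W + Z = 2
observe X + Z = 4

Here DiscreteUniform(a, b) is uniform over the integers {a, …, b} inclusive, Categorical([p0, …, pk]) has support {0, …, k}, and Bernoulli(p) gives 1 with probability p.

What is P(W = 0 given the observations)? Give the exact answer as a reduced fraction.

Enumerate traces; 8 have nonzero weight after conditioning:
  (Z=1, X=3, W=1, Y=0) weight 8/945
  (Z=1, X=3, W=1, Y=1) weight 4/945
  (Z=1, X=3, W=1, Y=2) weight 16/945
  (Z=1, X=3, W=1, Y=3) weight 8/945
  (Z=2, X=2, W=0, Y=0) weight 1/140
  (Z=2, X=2, W=0, Y=1) weight 1/140
  (Z=2, X=2, W=0, Y=2) weight 1/105
  (Z=2, X=2, W=0, Y=3) weight 1/210
Group by W:
  weight(W=0) = 1/35
  weight(W=1) = 4/105
Total weight = 1/35 + 4/105 = 1/15
P(W=0 | obs) = 1/35 / 1/15 = 3/7
P(W=1 | obs) = 4/105 / 1/15 = 4/7

P(W = 0 | obs) = 3/7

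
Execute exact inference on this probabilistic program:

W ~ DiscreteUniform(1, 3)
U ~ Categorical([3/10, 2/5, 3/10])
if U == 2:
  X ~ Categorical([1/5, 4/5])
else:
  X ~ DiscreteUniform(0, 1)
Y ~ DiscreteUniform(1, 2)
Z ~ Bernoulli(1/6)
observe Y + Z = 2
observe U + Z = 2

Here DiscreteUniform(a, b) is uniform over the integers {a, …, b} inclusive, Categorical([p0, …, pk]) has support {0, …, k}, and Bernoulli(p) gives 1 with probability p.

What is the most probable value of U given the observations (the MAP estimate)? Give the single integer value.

Enumerate traces; 12 have nonzero weight after conditioning:
  (W=1, U=1, X=0, Y=1, Z=1) weight 1/180
  (W=1, U=1, X=1, Y=1, Z=1) weight 1/180
  (W=1, U=2, X=0, Y=2, Z=0) weight 1/120
  (W=1, U=2, X=1, Y=2, Z=0) weight 1/30
  (W=2, U=1, X=0, Y=1, Z=1) weight 1/180
  (W=2, U=1, X=1, Y=1, Z=1) weight 1/180
  (W=2, U=2, X=0, Y=2, Z=0) weight 1/120
  (W=2, U=2, X=1, Y=2, Z=0) weight 1/30
  … 4 more
Group by U:
  weight(U=1) = 1/30
  weight(U=2) = 1/8
Total weight = 1/30 + 1/8 = 19/120
P(U=1 | obs) = 1/30 / 19/120 = 4/19
P(U=2 | obs) = 1/8 / 19/120 = 15/19
argmax = 2

argmax_v P(U = v | obs) = 2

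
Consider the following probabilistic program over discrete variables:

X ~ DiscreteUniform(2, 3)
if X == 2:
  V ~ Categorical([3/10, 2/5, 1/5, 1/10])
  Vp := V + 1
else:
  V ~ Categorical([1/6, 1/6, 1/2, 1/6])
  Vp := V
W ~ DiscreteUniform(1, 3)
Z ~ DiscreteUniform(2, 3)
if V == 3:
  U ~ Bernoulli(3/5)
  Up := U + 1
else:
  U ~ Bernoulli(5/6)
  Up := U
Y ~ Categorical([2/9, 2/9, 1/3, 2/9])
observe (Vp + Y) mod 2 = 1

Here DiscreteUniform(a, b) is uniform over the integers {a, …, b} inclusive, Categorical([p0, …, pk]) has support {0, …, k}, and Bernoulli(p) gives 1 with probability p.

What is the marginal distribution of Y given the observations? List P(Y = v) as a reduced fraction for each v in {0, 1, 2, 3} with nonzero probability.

P(Y=0) = 10/53, P(Y=1) = 14/53, P(Y=2) = 15/53, P(Y=3) = 14/53

Enumerate traces; 192 have nonzero weight after conditioning:
  (X=2, V=0, W=1, Z=2, U=0, Y=0) weight 1/1080
  (X=2, V=0, W=1, Z=2, U=0, Y=2) weight 1/720
  (X=2, V=0, W=1, Z=2, U=1, Y=0) weight 1/216
  (X=2, V=0, W=1, Z=2, U=1, Y=2) weight 1/144
  (X=2, V=0, W=1, Z=3, U=0, Y=0) weight 1/1080
  (X=2, V=0, W=1, Z=3, U=0, Y=2) weight 1/720
  (X=2, V=0, W=1, Z=3, U=1, Y=0) weight 1/216
  (X=2, V=0, W=1, Z=3, U=1, Y=2) weight 1/144
  (X=2, V=1, W=1, Z=2, U=0, Y=1) weight 1/810
  (X=2, V=1, W=1, Z=2, U=0, Y=3) weight 1/810
  … 182 more
Group by Y:
  weight(Y=0) = 5/54
  weight(Y=1) = 7/54
  weight(Y=2) = 5/36
  weight(Y=3) = 7/54
Total weight = 5/54 + 7/54 + 5/36 + 7/54 = 53/108
P(Y=0 | obs) = 5/54 / 53/108 = 10/53
P(Y=1 | obs) = 7/54 / 53/108 = 14/53
P(Y=2 | obs) = 5/36 / 53/108 = 15/53
P(Y=3 | obs) = 7/54 / 53/108 = 14/53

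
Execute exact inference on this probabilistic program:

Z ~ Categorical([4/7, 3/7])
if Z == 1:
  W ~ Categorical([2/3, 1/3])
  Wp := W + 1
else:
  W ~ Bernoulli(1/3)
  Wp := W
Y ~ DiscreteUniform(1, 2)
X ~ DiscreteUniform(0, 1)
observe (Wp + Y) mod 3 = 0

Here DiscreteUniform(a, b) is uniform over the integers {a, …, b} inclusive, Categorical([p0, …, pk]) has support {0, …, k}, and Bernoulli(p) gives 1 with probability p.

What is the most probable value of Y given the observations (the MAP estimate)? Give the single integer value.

Enumerate traces; 6 have nonzero weight after conditioning:
  (Z=0, W=1, Y=2, X=0) weight 1/21
  (Z=0, W=1, Y=2, X=1) weight 1/21
  (Z=1, W=0, Y=2, X=0) weight 1/14
  (Z=1, W=0, Y=2, X=1) weight 1/14
  (Z=1, W=1, Y=1, X=0) weight 1/28
  (Z=1, W=1, Y=1, X=1) weight 1/28
Group by Y:
  weight(Y=1) = 1/14
  weight(Y=2) = 5/21
Total weight = 1/14 + 5/21 = 13/42
P(Y=1 | obs) = 1/14 / 13/42 = 3/13
P(Y=2 | obs) = 5/21 / 13/42 = 10/13
argmax = 2

argmax_v P(Y = v | obs) = 2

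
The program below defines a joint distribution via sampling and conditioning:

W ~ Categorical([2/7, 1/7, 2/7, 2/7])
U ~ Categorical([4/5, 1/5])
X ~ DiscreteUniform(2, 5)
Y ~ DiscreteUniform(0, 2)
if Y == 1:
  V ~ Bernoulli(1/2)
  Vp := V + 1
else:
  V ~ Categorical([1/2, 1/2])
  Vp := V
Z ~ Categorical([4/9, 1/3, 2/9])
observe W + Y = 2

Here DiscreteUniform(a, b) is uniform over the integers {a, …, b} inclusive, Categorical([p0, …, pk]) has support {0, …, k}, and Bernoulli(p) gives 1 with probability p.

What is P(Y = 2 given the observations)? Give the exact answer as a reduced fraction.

Enumerate traces; 144 have nonzero weight after conditioning:
  (W=0, U=0, X=2, Y=2, V=0, Z=0) weight 4/945
  (W=0, U=0, X=2, Y=2, V=0, Z=1) weight 1/315
  (W=0, U=0, X=2, Y=2, V=0, Z=2) weight 2/945
  (W=0, U=0, X=2, Y=2, V=1, Z=0) weight 4/945
  (W=0, U=0, X=2, Y=2, V=1, Z=1) weight 1/315
  (W=0, U=0, X=2, Y=2, V=1, Z=2) weight 2/945
  (W=0, U=0, X=3, Y=2, V=0, Z=0) weight 4/945
  (W=0, U=0, X=3, Y=2, V=0, Z=1) weight 1/315
  (W=1, U=0, X=2, Y=1, V=0, Z=0) weight 2/945
  (W=2, U=0, X=2, Y=0, V=0, Z=0) weight 4/945
  … 134 more
Group by Y:
  weight(Y=0) = 2/21
  weight(Y=1) = 1/21
  weight(Y=2) = 2/21
Total weight = 2/21 + 1/21 + 2/21 = 5/21
P(Y=0 | obs) = 2/21 / 5/21 = 2/5
P(Y=1 | obs) = 1/21 / 5/21 = 1/5
P(Y=2 | obs) = 2/21 / 5/21 = 2/5

P(Y = 2 | obs) = 2/5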